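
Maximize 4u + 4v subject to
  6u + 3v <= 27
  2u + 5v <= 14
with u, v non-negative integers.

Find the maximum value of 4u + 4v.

(u,v)=(4,1) is feasible, giving 20.
(u,v)=(4,0) is feasible, giving 16.
No feasible integer point exceeds 20.

20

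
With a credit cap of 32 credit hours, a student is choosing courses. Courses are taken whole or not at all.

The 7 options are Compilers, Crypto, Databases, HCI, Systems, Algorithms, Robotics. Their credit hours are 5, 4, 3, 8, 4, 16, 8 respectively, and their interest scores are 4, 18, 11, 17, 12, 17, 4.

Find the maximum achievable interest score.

Crypto + HCI + Systems + Algorithms: credit hours 4 + 8 + 4 + 16 = 32 ≤ 32, interest score 18 + 17 + 12 + 17 = 64.
Compilers + Crypto + Databases + HCI + Systems + Robotics: credit hours 5 + 4 + 3 + 8 + 4 + 8 = 32 ≤ 32, interest score 4 + 18 + 11 + 17 + 12 + 4 = 66.
Crypto + Databases + HCI + Algorithms: credit hours 4 + 3 + 8 + 16 = 31 ≤ 32, interest score 18 + 11 + 17 + 17 = 63.
Best is Compilers, Crypto, Databases, HCI, Systems, and Robotics with total interest score 66.

66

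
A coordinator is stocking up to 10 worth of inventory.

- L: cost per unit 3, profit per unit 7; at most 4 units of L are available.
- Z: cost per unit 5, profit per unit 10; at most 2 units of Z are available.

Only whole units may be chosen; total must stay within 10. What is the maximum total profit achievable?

Take 3×L: cost 9 ≤ 10, profit 3·7 = 21.
No other integer combination yields more.

21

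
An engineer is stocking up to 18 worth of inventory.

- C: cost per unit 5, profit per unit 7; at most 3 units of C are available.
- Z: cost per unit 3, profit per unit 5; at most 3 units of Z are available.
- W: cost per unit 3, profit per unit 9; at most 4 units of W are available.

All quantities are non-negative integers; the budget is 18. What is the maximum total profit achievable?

46

This is a bounded integer knapsack.
1×C and 4×W: cost 17 ≤ 18, profit 1·7 + 4·9 = 43.
2×Z and 4×W: cost 18 ≤ 18, profit 2·5 + 4·9 = 46.
Best is 46.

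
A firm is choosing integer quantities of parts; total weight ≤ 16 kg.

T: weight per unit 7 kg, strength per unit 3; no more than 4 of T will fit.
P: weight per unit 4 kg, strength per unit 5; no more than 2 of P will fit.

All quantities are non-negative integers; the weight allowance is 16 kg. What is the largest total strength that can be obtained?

13

This is a bounded integer knapsack.
1×T and 2×P: weight 15 ≤ 16, strength 1·3 + 2·5 = 13.
2×P: weight 8 ≤ 16, strength 2·5 = 10.
Best is 13.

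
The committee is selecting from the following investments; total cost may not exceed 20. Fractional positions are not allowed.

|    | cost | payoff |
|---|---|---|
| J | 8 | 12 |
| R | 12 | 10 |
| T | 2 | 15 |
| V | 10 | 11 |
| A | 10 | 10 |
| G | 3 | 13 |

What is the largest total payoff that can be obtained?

Treat it as a binary knapsack problem.
Take J, T, and G: cost 8 + 2 + 3 = 13 ≤ 20, payoff 12 + 15 + 13 = 40.
No other feasible combination does better.

40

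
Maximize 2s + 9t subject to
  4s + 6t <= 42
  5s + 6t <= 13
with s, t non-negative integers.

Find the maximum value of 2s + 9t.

Relaxing integrality, the LP optimum is 19.50 at (s,t) = (0, 2.17), which is not an integer point.
(s,t)=(0,2): 4·0+6·2=12≤42, 5·0+6·2=12≤13, objective 18.
(s,t)=(1,1): 4·1+6·1=10≤42, 5·1+6·1=11≤13, objective 11.
(s,t)=(0,1): 4·0+6·1=6≤42, 5·0+6·1=6≤13, objective 9.
No feasible integer point exceeds 18.

18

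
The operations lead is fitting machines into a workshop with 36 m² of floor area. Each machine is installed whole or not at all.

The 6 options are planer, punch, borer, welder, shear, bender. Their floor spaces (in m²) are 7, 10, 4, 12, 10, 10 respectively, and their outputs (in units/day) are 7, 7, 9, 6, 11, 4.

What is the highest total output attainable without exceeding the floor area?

34

Allowing fractional choices, the relaxed optimum would be about 36.5, but machines are indivisible.
planer + punch + borer + shear: floor space 7 + 10 + 4 + 10 = 31 ≤ 36, output 7 + 7 + 9 + 11 = 34.
punch + borer + welder + shear: floor space 10 + 4 + 12 + 10 = 36 ≤ 36, output 7 + 9 + 6 + 11 = 33.
planer + borer + welder + shear: floor space 7 + 4 + 12 + 10 = 33 ≤ 36, output 7 + 9 + 6 + 11 = 33.
Best is planer, punch, borer, and shear with total output 34.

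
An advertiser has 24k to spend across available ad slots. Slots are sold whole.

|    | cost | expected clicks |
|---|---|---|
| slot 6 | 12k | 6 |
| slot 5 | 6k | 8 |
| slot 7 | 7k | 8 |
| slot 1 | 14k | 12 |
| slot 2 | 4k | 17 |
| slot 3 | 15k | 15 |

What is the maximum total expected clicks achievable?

37

Treat it as a binary knapsack problem.
Allowing fractional choices, the relaxed optimum would be about 40.0, but ad slots are indivisible.
slot 5 + slot 7 + slot 2: cost 6 + 7 + 4 = 17 ≤ 24, expected clicks 8 + 8 + 17 = 33.
slot 2 + slot 3: cost 4 + 15 = 19 ≤ 24, expected clicks 17 + 15 = 32.
slot 5 + slot 1 + slot 2: cost 6 + 14 + 4 = 24 ≤ 24, expected clicks 8 + 12 + 17 = 37.
Best is slot 5, slot 1, and slot 2 with total expected clicks 37.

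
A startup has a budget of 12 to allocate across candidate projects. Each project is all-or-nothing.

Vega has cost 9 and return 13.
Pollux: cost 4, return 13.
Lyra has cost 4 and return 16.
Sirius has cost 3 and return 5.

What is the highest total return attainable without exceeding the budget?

34

Pollux + Lyra: cost 4 + 4 = 8 ≤ 12, return 13 + 16 = 29.
Pollux + Lyra + Sirius: cost 4 + 4 + 3 = 11 ≤ 12, return 13 + 16 + 5 = 34.
Best is Pollux, Lyra, and Sirius with total return 34.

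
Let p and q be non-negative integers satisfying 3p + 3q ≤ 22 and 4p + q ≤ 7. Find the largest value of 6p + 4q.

28

(p,q)=(0,7): 3·0+3·7=21≤22, 4·0+1·7=7≤7, objective 28.
(p,q)=(0,6): 3·0+3·6=18≤22, 4·0+1·6=6≤7, objective 24.
Maximum is 28 at (p,q)=(0,7).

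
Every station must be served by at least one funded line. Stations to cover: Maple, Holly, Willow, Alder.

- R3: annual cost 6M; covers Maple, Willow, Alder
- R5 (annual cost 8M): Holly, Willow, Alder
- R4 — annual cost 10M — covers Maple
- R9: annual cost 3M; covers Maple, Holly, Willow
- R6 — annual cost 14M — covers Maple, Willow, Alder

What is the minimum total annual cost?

9

Choose R3 and R9: together they cover Maple, Holly, Willow, Alder — every station.
Total annual cost: 6 + 3 = 9.
No cover costs less than 9.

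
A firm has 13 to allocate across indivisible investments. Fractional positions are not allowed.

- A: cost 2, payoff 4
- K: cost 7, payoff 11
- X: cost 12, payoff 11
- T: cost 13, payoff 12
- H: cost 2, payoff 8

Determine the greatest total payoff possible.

This is an integer program with binary decision variables.
Allowing fractional choices, the relaxed optimum would be about 24.8, but investments are indivisible.
K + H: cost 7 + 2 = 9 ≤ 13, payoff 11 + 8 = 19.
A + K + H: cost 2 + 7 + 2 = 11 ≤ 13, payoff 4 + 11 + 8 = 23.
Best is A, K, and H with total payoff 23.

23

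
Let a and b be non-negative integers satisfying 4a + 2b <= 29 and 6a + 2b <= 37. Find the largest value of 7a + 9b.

126

The continuous relaxation peaks at (0, 14.5) with value 130.50; rounding to a feasible lattice point costs some objective.
(a,b)=(0,14): 4·0+2·14=28≤29, 6·0+2·14=28≤37, objective 126.
(a,b)=(0,13): 4·0+2·13=26≤29, 6·0+2·13=26≤37, objective 117.
The best lattice point is (0,14), giving 126.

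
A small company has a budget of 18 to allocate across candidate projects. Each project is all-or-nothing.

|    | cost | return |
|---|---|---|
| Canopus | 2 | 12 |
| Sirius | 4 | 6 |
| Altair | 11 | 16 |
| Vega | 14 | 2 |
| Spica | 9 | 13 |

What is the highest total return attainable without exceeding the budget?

34

Allowing fractional choices, the relaxed optimum would be about 35.4, but projects are indivisible.
Canopus + Sirius + Spica: cost 2 + 4 + 9 = 15 ≤ 18, return 12 + 6 + 13 = 31.
Canopus + Sirius + Altair: cost 2 + 4 + 11 = 17 ≤ 18, return 12 + 6 + 16 = 34.
Canopus + Altair: cost 2 + 11 = 13 ≤ 18, return 12 + 16 = 28.
Best is Canopus, Sirius, and Altair with total return 34.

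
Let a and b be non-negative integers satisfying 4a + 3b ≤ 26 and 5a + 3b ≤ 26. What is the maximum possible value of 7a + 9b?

72

Relaxing integrality, the LP optimum is 78.00 at (a,b) = (0, 8.67), which is not an integer point.
(a,b)=(0,8) is feasible, giving 72.
(a,b)=(1,7) is feasible, giving 70.
(a,b)=(0,7) is feasible, giving 63.
Maximum is 72 at (a,b)=(0,8).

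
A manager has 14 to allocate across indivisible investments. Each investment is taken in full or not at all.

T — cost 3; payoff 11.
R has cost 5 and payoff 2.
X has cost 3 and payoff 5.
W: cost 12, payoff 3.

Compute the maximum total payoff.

T + R + X: cost 3 + 5 + 3 = 11 ≤ 14, payoff 11 + 2 + 5 = 18.
T + X: cost 3 + 3 = 6 ≤ 14, payoff 11 + 5 = 16.
T + R: cost 3 + 5 = 8 ≤ 14, payoff 11 + 2 = 13.
Best is T, R, and X with total payoff 18.

18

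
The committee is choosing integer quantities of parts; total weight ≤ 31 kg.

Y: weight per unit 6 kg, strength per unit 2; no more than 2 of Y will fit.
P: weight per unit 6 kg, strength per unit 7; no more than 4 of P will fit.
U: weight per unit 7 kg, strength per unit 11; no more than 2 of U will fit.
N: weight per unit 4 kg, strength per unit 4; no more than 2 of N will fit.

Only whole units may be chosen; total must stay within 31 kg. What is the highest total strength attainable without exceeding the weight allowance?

40

U has the best ratio (11/7); taking only U gives at most 2×11 = 22 (stopped by the supply cap of 2).
Mixing does better — 2×P, 2×U, and 1×N: weight 30 ≤ 31, strength 2·7 + 2·11 + 1·4 = 40.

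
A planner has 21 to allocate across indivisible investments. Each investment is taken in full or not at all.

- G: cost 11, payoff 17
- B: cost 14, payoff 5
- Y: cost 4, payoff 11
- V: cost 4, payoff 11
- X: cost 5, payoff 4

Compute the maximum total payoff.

Allowing fractional choices, the relaxed optimum would be about 40.6, but investments are indivisible.
G + V + X: cost 11 + 4 + 5 = 20 ≤ 21, payoff 17 + 11 + 4 = 32.
G + Y + V: cost 11 + 4 + 4 = 19 ≤ 21, payoff 17 + 11 + 11 = 39.
G + Y + X: cost 11 + 4 + 5 = 20 ≤ 21, payoff 17 + 11 + 4 = 32.
Best is G, Y, and V with total payoff 39.

39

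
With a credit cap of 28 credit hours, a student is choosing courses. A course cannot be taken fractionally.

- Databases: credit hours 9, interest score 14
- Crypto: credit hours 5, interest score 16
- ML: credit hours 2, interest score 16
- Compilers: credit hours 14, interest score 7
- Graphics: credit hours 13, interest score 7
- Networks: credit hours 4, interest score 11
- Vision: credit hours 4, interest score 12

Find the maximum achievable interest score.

69

Treat it as a binary knapsack problem.
Allowing fractional choices, the relaxed optimum would be about 71.2, but courses are indivisible.
Databases + Crypto + ML + Vision: credit hours 9 + 5 + 2 + 4 = 20 ≤ 28, interest score 14 + 16 + 16 + 12 = 58.
Crypto + ML + Graphics + Networks + Vision: credit hours 5 + 2 + 13 + 4 + 4 = 28 ≤ 28, interest score 16 + 16 + 7 + 11 + 12 = 62.
Databases + Crypto + ML + Networks + Vision: credit hours 9 + 5 + 2 + 4 + 4 = 24 ≤ 28, interest score 14 + 16 + 16 + 11 + 12 = 69.
Best is Databases, Crypto, ML, Networks, and Vision with total interest score 69.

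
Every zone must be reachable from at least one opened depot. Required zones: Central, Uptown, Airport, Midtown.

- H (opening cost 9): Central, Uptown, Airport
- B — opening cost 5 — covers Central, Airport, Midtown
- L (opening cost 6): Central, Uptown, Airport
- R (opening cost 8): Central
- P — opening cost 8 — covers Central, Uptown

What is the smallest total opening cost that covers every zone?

11

This is a weighted set-cover instance.
Choose B and L: together they cover Central, Uptown, Airport, Midtown — every zone.
Total opening cost: 5 + 6 = 11.
No cover costs less than 11.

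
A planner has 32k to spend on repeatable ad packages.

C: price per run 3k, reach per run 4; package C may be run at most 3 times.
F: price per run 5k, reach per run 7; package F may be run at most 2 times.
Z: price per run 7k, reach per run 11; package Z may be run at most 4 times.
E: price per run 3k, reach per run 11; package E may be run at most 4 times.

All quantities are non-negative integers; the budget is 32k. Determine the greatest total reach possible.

74

1×F, 2×Z, and 4×E: price 31 ≤ 32, reach 1·7 + 2·11 + 4·11 = 73.
2×C, 2×Z, and 4×E: price 32 ≤ 32, reach 2·4 + 2·11 + 4·11 = 74.
Best is 74.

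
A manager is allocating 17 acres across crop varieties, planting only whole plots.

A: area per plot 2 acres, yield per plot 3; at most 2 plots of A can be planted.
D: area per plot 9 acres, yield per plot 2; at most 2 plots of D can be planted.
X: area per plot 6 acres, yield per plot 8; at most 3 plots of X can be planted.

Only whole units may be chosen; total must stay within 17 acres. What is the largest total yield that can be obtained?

Take 2×A and 2×X: area 16 ≤ 17, yield 2·3 + 2·8 = 22.
A has the best ratio (3/2) and is taken to its limit of 2; remaining capacity is filled optimally with the others.

22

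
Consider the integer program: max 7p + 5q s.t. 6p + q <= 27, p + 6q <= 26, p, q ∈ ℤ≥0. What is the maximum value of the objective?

43

(p,q)=(4,3): 6·4+1·3=27≤27, 1·4+6·3=22≤26, objective 43.
(p,q)=(4,2): 6·4+1·2=26≤27, 1·4+6·2=16≤26, objective 38.
The best lattice point is (4,3), giving 43.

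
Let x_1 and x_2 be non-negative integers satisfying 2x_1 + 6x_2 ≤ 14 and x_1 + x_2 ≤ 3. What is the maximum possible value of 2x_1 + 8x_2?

(x_1,x_2)=(1,2) is feasible, giving 18.
(x_1,x_2)=(0,2) is feasible, giving 16.
No feasible integer point exceeds 18.

18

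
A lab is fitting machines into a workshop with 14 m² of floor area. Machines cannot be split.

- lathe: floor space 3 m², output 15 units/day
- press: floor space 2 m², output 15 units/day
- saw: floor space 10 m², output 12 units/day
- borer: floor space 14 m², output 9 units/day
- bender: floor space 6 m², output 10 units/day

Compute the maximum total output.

40

press + saw: floor space 2 + 10 = 12 ≤ 14, output 15 + 12 = 27.
lathe + press: floor space 3 + 2 = 5 ≤ 14, output 15 + 15 = 30.
lathe + press + bender: floor space 3 + 2 + 6 = 11 ≤ 14, output 15 + 15 + 10 = 40.
Best is lathe, press, and bender with total output 40.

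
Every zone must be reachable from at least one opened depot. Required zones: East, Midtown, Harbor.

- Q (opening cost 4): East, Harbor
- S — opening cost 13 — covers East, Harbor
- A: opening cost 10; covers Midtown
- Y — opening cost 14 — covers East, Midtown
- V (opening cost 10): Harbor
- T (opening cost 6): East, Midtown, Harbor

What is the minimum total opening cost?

The greedy cost-per-new-zone heuristic would pick Q and T for 10, but a cheaper cover exists.
T alone covers East, Midtown, Harbor — every zone.
Total opening cost: 6.
No cover costs less than 6.

6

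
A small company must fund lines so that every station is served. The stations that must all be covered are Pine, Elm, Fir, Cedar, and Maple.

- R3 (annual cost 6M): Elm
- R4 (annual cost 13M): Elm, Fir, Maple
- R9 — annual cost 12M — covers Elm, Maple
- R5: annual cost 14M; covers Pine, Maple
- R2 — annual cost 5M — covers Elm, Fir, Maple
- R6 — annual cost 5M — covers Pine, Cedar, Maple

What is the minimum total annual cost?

10

This is a weighted set-cover instance.
Choose R2 and R6: together they cover Pine, Elm, Fir, Cedar, Maple — every station.
Total annual cost: 5 + 5 = 10.
No cover costs less than 10.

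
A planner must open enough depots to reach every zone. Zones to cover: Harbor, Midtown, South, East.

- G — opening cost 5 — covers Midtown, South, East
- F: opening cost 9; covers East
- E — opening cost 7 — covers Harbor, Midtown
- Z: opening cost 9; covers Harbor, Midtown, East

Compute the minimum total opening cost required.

Choose G and E: together they cover Harbor, Midtown, South, East — every zone.
Total opening cost: 5 + 7 = 12.
No cover costs less than 12.

12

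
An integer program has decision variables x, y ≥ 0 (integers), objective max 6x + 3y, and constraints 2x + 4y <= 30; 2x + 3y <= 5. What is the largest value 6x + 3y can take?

12

Relaxing integrality, the LP optimum is 15.00 at (x,y) = (2.5, 0), which is not an integer point.
(x,y)=(2,0): 2·2+4·0=4≤30, 2·2+3·0=4≤5, objective 12.
(x,y)=(1,1): 2·1+4·1=6≤30, 2·1+3·1=5≤5, objective 9.
(x,y)=(1,0): 2·1+4·0=2≤30, 2·1+3·0=2≤5, objective 6.
The best lattice point is (2,0), giving 12.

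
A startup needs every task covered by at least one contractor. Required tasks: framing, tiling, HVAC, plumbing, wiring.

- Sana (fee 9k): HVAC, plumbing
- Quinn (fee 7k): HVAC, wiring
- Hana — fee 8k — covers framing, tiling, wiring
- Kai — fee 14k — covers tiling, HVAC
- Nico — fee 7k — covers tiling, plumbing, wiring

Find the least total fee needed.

17

The greedy cost-per-new-task heuristic would pick Nico, Quinn, and Hana for 22, but a cheaper cover exists.
Choose Sana and Hana: together they cover framing, tiling, HVAC, plumbing, wiring — every task.
Total fee: 9 + 8 = 17.
No cover costs less than 17.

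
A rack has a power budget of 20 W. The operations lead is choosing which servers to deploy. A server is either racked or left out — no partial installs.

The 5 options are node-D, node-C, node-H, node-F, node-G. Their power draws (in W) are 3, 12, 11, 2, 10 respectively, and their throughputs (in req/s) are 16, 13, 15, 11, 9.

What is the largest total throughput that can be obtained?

Take node-D, node-H, and node-F: power draw 3 + 11 + 2 = 16 ≤ 20, throughput 16 + 15 + 11 = 42.
No other feasible combination does better.

42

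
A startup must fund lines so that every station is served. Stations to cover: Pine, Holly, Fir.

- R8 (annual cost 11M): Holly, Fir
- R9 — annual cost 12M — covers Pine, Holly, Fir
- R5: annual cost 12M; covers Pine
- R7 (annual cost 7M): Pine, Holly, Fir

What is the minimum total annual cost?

7

This is a weighted set-cover instance.
R7 alone covers Pine, Holly, Fir — every station.
Total annual cost: 7.
No cover costs less than 7.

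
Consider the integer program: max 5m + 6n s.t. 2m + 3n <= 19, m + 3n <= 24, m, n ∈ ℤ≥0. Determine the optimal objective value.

46

The continuous relaxation peaks at (9.5, 0) with value 47.50; rounding to a feasible lattice point costs some objective.
(m,n)=(8,1): 2·8+3·1=19≤19, 1·8+3·1=11≤24, objective 46.
(m,n)=(9,0): 2·9+3·0=18≤19, 1·9+3·0=9≤24, objective 45.
(m,n)=(7,1): 2·7+3·1=17≤19, 1·7+3·1=10≤24, objective 41.
The best lattice point is (8,1), giving 46.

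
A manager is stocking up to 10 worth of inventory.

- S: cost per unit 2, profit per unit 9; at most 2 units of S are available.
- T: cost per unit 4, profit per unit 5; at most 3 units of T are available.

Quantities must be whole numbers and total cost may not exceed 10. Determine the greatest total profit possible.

23

This is a bounded integer knapsack.
1×S and 2×T: cost 10 ≤ 10, profit 1·9 + 2·5 = 19.
2×S and 1×T: cost 8 ≤ 10, profit 2·9 + 1·5 = 23.
Best is 23.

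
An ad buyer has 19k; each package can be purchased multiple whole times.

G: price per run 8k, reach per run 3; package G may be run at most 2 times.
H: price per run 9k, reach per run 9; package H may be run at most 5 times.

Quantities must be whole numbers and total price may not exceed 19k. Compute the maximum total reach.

2×H: price 18 ≤ 19, reach 2·9 = 18.
1×G and 1×H: price 17 ≤ 19, reach 1·3 + 1·9 = 12.
Best is 18.

18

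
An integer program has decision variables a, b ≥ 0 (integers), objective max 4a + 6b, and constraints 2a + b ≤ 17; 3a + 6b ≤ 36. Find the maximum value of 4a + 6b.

Relaxing integrality, the LP optimum is 43.33 at (a,b) = (7.33, 2.33), which is not an integer point.
(a,b)=(6,3): 2·6+1·3=15≤17, 3·6+6·3=36≤36, objective 42.
(a,b)=(7,2): 2·7+1·2=16≤17, 3·7+6·2=33≤36, objective 40.
(a,b)=(8,1): 2·8+1·1=17≤17, 3·8+6·1=30≤36, objective 38.
The best lattice point is (6,3), giving 42.

42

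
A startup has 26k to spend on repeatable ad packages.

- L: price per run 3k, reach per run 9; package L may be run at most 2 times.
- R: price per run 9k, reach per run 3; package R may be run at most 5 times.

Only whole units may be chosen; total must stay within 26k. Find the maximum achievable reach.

L has the best ratio (9/3); taking only L gives at most 2×9 = 18 (stopped by the supply cap of 2).
Mixing does better — 2×L and 2×R: price 24 ≤ 26, reach 2·9 + 2·3 = 24.

24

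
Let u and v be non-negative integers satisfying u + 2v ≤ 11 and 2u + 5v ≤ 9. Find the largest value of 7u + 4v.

The continuous relaxation peaks at (4.5, 0) with value 31.50; rounding to a feasible lattice point costs some objective.
(u,v)=(4,0): 1·4+2·0=4≤11, 2·4+5·0=8≤9, objective 28.
(u,v)=(3,0): 1·3+2·0=3≤11, 2·3+5·0=6≤9, objective 21.
Maximum is 28 at (u,v)=(4,0).

28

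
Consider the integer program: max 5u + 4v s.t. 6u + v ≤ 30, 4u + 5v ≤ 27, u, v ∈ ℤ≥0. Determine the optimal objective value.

28

Relaxing integrality, the LP optimum is 30.12 at (u,v) = (4.73, 1.62), which is not an integer point.
(u,v)=(4,2): 6·4+1·2=26≤30, 4·4+5·2=26≤27, objective 28.
(u,v)=(3,3): 6·3+1·3=21≤30, 4·3+5·3=27≤27, objective 27.
Maximum is 28 at (u,v)=(4,2).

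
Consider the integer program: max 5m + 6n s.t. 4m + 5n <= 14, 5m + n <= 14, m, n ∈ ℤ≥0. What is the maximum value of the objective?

17

Relaxing integrality, the LP optimum is 17.33 at (m,n) = (2.67, 0.667), which is not an integer point.
(m,n)=(1,2): 4·1+5·2=14≤14, 5·1+1·2=7≤14, objective 17.
(m,n)=(2,1): 4·2+5·1=13≤14, 5·2+1·1=11≤14, objective 16.
(m,n)=(0,2): 4·0+5·2=10≤14, 5·0+1·2=2≤14, objective 12.
No feasible integer point exceeds 17.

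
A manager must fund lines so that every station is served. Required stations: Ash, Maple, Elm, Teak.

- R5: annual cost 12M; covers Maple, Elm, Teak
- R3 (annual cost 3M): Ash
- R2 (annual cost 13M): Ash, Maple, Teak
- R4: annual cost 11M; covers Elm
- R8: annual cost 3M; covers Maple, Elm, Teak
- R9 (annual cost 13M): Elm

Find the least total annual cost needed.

6

This is an integer covering problem.
Choose R3 and R8: together they cover Ash, Maple, Elm, Teak — every station.
Total annual cost: 3 + 3 = 6.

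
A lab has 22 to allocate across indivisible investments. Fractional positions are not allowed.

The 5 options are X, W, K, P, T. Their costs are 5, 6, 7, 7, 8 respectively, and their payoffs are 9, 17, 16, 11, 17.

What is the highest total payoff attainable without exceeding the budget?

Allowing fractional choices, the relaxed optimum would be about 51.8, but investments are indivisible.
W + K + T: cost 6 + 7 + 8 = 21 ≤ 22, payoff 17 + 16 + 17 = 50.
W + P + T: cost 6 + 7 + 8 = 21 ≤ 22, payoff 17 + 11 + 17 = 45.
Best is W, K, and T with total payoff 50.

50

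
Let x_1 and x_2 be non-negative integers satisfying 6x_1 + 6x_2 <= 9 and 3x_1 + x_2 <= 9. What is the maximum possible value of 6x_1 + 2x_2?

(x_1,x_2)=(1,0) is feasible, giving 6.
(x_1,x_2)=(0,1) is feasible, giving 2.
(x_1,x_2)=(0,0) is feasible, giving 0.
Maximum is 6 at (x_1,x_2)=(1,0).

6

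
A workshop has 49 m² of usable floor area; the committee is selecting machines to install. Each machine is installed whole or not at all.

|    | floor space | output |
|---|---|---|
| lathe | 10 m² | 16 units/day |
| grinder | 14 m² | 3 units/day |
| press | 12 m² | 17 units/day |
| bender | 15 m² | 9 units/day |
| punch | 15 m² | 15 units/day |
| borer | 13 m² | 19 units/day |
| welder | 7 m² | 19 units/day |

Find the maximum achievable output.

This is a 0-1 knapsack instance.
Allowing fractional choices, the relaxed optimum would be about 78.0, but machines are indivisible.
lathe + punch + borer + welder: floor space 10 + 15 + 13 + 7 = 45 ≤ 49, output 16 + 15 + 19 + 19 = 69.
press + punch + borer + welder: floor space 12 + 15 + 13 + 7 = 47 ≤ 49, output 17 + 15 + 19 + 19 = 70.
lathe + press + borer + welder: floor space 10 + 12 + 13 + 7 = 42 ≤ 49, output 16 + 17 + 19 + 19 = 71.
Best is lathe, press, borer, and welder with total output 71.

71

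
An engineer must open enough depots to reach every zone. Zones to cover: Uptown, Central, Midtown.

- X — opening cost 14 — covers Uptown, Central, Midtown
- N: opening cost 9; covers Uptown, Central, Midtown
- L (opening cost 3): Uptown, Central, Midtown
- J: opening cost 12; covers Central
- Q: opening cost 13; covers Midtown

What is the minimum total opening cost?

3

L alone covers Uptown, Central, Midtown — every zone.
Total opening cost: 3.
No cover costs less than 3.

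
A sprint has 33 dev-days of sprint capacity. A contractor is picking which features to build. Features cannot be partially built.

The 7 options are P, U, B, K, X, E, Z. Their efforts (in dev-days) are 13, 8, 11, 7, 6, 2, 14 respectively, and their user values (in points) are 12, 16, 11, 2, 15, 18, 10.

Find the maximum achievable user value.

61

Treat it as a binary knapsack problem.
Take P, U, X, and E: effort 13 + 8 + 6 + 2 = 29 ≤ 33, user value 12 + 16 + 15 + 18 = 61.
No other feasible combination does better.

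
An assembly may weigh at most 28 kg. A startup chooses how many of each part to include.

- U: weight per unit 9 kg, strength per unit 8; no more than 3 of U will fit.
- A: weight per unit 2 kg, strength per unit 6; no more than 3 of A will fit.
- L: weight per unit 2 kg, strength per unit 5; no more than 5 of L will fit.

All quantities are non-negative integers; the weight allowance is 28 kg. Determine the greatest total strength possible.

51

Take 1×U, 3×A, and 5×L: weight 25 ≤ 28, strength 1·8 + 3·6 + 5·5 = 51.
A has the best ratio (6/2) and is taken to its limit of 3; remaining capacity is filled optimally with the others.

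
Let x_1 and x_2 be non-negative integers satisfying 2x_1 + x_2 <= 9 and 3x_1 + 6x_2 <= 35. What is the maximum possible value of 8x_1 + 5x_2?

(x_1,x_2)=(3,3) is feasible, giving 39.
(x_1,x_2)=(2,4) is feasible, giving 36.
(x_1,x_2)=(3,2) is feasible, giving 34.
No feasible integer point exceeds 39.

39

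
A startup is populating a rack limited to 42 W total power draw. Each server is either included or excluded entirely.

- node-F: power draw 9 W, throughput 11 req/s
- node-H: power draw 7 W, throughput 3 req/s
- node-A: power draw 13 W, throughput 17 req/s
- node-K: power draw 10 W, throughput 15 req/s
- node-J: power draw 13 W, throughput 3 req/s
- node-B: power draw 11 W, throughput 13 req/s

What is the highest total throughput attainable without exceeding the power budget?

48

Take node-H, node-A, node-K, and node-B: power draw 7 + 13 + 10 + 11 = 41 ≤ 42, throughput 3 + 17 + 15 + 13 = 48.
No other feasible combination does better.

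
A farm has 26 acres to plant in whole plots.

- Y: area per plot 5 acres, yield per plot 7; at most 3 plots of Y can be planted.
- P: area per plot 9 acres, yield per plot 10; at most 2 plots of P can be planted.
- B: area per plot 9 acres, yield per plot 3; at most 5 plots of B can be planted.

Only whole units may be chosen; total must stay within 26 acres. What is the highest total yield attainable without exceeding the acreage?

Take 3×Y and 1×P: area 24 ≤ 26, yield 3·7 + 1·10 = 31.
Y has the best ratio (7/5) and is taken to its limit of 3; remaining capacity is filled optimally with the others.

31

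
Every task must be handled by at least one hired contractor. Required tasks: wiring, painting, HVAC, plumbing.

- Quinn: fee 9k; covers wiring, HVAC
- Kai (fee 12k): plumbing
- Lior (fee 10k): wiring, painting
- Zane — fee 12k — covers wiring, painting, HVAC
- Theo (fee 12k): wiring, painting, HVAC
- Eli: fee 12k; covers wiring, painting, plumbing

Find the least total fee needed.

Choose Quinn and Eli: together they cover wiring, painting, HVAC, plumbing — every task.
Total fee: 9 + 12 = 21.

21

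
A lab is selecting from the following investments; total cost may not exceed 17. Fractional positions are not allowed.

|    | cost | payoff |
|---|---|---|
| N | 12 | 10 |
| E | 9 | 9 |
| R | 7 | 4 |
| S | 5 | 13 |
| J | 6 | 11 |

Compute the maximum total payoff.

Allowing fractional choices, the relaxed optimum would be about 30.0, but investments are indivisible.
N + S: cost 12 + 5 = 17 ≤ 17, payoff 10 + 13 = 23.
E + S: cost 9 + 5 = 14 ≤ 17, payoff 9 + 13 = 22.
S + J: cost 5 + 6 = 11 ≤ 17, payoff 13 + 11 = 24.
Best is S and J with total payoff 24.

24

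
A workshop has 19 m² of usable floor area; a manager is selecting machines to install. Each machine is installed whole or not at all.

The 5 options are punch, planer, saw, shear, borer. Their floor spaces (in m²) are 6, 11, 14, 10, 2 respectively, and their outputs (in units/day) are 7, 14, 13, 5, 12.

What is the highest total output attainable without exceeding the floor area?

33

saw + borer: floor space 14 + 2 = 16 ≤ 19, output 13 + 12 = 25.
punch + planer + borer: floor space 6 + 11 + 2 = 19 ≤ 19, output 7 + 14 + 12 = 33.
planer + borer: floor space 11 + 2 = 13 ≤ 19, output 14 + 12 = 26.
Best is punch, planer, and borer with total output 33.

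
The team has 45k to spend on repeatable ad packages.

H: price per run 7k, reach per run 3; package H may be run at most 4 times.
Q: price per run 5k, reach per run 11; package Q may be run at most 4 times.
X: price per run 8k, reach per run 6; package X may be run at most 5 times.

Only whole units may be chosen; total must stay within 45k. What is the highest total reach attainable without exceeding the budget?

Q has the best ratio (11/5); taking only Q gives at most 4×11 = 44 (stopped by the supply cap of 4).
Mixing does better — 4×Q and 3×X: price 44 ≤ 45, reach 4·11 + 3·6 = 62.

62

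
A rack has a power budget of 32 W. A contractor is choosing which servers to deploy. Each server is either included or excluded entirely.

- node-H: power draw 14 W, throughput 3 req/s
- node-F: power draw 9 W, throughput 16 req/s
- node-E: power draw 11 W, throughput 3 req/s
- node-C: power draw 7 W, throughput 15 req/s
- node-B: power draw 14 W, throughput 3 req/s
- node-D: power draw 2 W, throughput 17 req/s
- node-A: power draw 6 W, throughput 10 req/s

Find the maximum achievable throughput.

Allowing fractional choices, the relaxed optimum would be about 60.2, but servers are indivisible.
node-F + node-E + node-C + node-D: power draw 9 + 11 + 7 + 2 = 29 ≤ 32, throughput 16 + 3 + 15 + 17 = 51.
node-H + node-F + node-C + node-D: power draw 14 + 9 + 7 + 2 = 32 ≤ 32, throughput 3 + 16 + 15 + 17 = 51.
node-F + node-C + node-D + node-A: power draw 9 + 7 + 2 + 6 = 24 ≤ 32, throughput 16 + 15 + 17 + 10 = 58.
Best is node-F, node-C, node-D, and node-A with total throughput 58.

58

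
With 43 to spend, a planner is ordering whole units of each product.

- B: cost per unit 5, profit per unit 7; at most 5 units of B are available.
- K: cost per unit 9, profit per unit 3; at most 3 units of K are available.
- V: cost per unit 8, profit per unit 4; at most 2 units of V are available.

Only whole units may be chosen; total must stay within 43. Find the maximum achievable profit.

43

Take 5×B and 2×V: cost 41 ≤ 43, profit 5·7 + 2·4 = 43.
B has the best ratio (7/5) and is taken to its limit of 5; remaining capacity is filled optimally with the others.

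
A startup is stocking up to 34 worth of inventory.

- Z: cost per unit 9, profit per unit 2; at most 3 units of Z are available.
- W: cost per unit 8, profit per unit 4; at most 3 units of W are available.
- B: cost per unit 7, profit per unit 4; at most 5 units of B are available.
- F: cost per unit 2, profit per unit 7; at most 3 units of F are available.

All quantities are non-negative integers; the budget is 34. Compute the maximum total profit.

This is a bounded integer knapsack.
F has the best ratio (7/2); taking only F gives at most 3×7 = 21 (stopped by the supply cap of 3).
Mixing does better — 4×B and 3×F: cost 34 ≤ 34, profit 4·4 + 3·7 = 37.

37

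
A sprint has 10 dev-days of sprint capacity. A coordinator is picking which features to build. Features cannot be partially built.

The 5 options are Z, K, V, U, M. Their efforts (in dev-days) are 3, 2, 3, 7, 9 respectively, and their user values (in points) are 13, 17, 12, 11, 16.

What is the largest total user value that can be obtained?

42

This is an integer program with binary decision variables.
Take Z, K, and V: effort 3 + 2 + 3 = 8 ≤ 10, user value 13 + 17 + 12 = 42.
No other feasible combination does better.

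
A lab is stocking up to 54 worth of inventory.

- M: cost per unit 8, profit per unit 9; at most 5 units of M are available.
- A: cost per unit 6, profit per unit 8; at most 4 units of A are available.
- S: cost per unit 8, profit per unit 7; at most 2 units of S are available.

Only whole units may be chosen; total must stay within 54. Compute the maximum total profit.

61

5×M and 2×A: cost 52 ≤ 54, profit 5·9 + 2·8 = 61.
4×M and 3×A: cost 50 ≤ 54, profit 4·9 + 3·8 = 60.
Best is 61.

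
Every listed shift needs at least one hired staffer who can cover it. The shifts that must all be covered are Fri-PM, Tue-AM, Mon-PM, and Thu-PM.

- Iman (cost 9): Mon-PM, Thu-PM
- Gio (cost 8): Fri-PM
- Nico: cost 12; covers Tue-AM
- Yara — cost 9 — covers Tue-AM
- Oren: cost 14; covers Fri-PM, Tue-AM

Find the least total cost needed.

23

Choose Iman and Oren: together they cover Fri-PM, Tue-AM, Mon-PM, Thu-PM — every shift.
Total cost: 9 + 14 = 23.
No cover costs less than 23.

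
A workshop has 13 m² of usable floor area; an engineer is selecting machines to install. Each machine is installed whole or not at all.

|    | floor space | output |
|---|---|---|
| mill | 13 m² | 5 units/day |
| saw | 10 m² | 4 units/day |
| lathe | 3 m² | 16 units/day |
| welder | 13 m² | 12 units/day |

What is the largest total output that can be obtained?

Allowing fractional choices, the relaxed optimum would be about 25.2, but machines are indivisible.
saw + lathe: floor space 10 + 3 = 13 ≤ 13, output 4 + 16 = 20.
welder: floor space 13 ≤ 13, output 12.
lathe: floor space 3 ≤ 13, output 16.
Best is saw and lathe with total output 20.

20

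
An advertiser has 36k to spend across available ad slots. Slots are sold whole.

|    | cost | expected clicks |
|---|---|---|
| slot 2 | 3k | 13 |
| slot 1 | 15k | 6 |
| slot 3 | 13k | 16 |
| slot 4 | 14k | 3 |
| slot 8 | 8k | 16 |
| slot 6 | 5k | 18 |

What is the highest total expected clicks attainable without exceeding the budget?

slot 2 + slot 3 + slot 8 + slot 6: cost 3 + 13 + 8 + 5 = 29 ≤ 36, expected clicks 13 + 16 + 16 + 18 = 63.
slot 2 + slot 1 + slot 8 + slot 6: cost 3 + 15 + 8 + 5 = 31 ≤ 36, expected clicks 13 + 6 + 16 + 18 = 53.
Best is slot 2, slot 3, slot 8, and slot 6 with total expected clicks 63.

63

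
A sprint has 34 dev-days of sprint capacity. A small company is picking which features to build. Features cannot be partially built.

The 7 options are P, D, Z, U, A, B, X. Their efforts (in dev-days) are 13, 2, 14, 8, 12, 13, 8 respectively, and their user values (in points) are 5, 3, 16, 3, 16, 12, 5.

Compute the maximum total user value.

37

This is an integer program with binary decision variables.
Allowing fractional choices, the relaxed optimum would be about 40.5, but features are indivisible.
D + Z + A: effort 2 + 14 + 12 = 28 ≤ 34, user value 3 + 16 + 16 = 35.
Z + A + X: effort 14 + 12 + 8 = 34 ≤ 34, user value 16 + 16 + 5 = 37.
Best is Z, A, and X with total user value 37.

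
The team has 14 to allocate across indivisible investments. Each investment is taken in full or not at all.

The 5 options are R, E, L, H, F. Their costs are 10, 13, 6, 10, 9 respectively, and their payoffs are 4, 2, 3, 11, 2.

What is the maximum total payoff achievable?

L: cost 6 ≤ 14, payoff 3.
R: cost 10 ≤ 14, payoff 4.
H: cost 10 ≤ 14, payoff 11.
Best is H with total payoff 11.

11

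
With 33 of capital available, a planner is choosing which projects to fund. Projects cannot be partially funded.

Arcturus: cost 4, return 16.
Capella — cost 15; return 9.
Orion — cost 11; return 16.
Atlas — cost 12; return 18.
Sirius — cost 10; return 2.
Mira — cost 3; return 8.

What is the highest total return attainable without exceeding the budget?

Allowing fractional choices, the relaxed optimum would be about 59.8, but projects are indivisible.
Arcturus + Orion + Atlas: cost 4 + 11 + 12 = 27 ≤ 33, return 16 + 16 + 18 = 50.
Arcturus + Orion + Atlas + Mira: cost 4 + 11 + 12 + 3 = 30 ≤ 33, return 16 + 16 + 18 + 8 = 58.
Arcturus + Capella + Orion + Mira: cost 4 + 15 + 11 + 3 = 33 ≤ 33, return 16 + 9 + 16 + 8 = 49.
Best is Arcturus, Orion, Atlas, and Mira with total return 58.

58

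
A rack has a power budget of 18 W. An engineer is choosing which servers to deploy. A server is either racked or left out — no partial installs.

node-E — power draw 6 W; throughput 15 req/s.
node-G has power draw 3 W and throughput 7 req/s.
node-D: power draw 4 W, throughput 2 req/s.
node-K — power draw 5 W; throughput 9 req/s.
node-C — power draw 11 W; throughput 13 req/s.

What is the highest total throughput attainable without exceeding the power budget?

Take node-E, node-G, node-D, and node-K: power draw 6 + 3 + 4 + 5 = 18 ≤ 18, throughput 15 + 7 + 2 + 9 = 33.
No other feasible combination does better.

33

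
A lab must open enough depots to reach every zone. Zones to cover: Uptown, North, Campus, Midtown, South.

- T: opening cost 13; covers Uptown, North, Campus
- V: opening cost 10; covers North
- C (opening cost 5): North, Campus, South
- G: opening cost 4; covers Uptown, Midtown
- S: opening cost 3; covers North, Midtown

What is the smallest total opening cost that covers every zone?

9

The greedy cost-per-new-zone heuristic would pick S, C, and G for 12, but a cheaper cover exists.
Choose C and G: together they cover Uptown, North, Campus, Midtown, South — every zone.
Total opening cost: 5 + 4 = 9.
No cover costs less than 9.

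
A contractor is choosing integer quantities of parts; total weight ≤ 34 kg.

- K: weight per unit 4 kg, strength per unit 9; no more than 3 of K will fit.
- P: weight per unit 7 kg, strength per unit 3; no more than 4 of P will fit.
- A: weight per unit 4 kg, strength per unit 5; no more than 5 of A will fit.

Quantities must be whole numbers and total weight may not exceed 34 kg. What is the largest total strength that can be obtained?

This is a bounded integer knapsack.
Take 3×K and 5×A: weight 32 ≤ 34, strength 3·9 + 5·5 = 52.
K has the best ratio (9/4) and is taken to its limit of 3; remaining capacity is filled optimally with the others.

52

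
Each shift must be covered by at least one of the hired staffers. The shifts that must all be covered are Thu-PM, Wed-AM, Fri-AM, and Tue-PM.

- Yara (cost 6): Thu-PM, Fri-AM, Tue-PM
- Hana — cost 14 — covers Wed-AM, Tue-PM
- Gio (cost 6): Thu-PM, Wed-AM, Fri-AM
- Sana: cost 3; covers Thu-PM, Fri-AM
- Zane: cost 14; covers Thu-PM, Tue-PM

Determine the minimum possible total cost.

12

This is an integer covering problem.
Choose Yara and Gio: together they cover Thu-PM, Wed-AM, Fri-AM, Tue-PM — every shift.
Total cost: 6 + 6 = 12.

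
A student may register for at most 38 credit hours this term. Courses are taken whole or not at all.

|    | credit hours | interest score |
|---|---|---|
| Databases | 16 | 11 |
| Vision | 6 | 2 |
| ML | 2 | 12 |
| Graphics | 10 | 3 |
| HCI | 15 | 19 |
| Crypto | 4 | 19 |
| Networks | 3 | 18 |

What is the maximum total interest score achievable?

71

Allowing fractional choices, the relaxed optimum would be about 77.6, but courses are indivisible.
ML + Graphics + HCI + Crypto + Networks: credit hours 2 + 10 + 15 + 4 + 3 = 34 ≤ 38, interest score 12 + 3 + 19 + 19 + 18 = 71.
Vision + ML + HCI + Crypto + Networks: credit hours 6 + 2 + 15 + 4 + 3 = 30 ≤ 38, interest score 2 + 12 + 19 + 19 + 18 = 70.
Best is ML, Graphics, HCI, Crypto, and Networks with total interest score 71.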